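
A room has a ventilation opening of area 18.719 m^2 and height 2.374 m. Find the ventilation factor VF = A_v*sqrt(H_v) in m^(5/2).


sqrt(H_v) = 1.5408
VF = 18.719 * 1.5408 = 28.842 m^(5/2)

28.842 m^(5/2)


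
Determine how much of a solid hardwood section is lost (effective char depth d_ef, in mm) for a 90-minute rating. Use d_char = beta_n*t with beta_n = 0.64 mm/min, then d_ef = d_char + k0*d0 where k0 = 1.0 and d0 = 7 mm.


d_char = 0.64 * 90 = 57.6 mm
d_ef = 57.6 + 1.0*7 = 64.6 mm

64.6 mm


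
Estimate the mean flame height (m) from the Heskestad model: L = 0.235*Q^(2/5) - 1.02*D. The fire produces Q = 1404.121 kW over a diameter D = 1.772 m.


Q^(2/5) = 18.154
0.235 * Q^(2/5) = 4.2661
1.02 * D = 1.8074
L = 2.4586 m

2.4586 m


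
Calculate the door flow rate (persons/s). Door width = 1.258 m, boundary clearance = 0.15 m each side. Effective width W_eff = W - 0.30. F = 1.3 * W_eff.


W_eff = 1.258 - 0.30 = 0.958 m
F = 1.3 * 0.958 = 1.2454 persons/s

1.2454 persons/s


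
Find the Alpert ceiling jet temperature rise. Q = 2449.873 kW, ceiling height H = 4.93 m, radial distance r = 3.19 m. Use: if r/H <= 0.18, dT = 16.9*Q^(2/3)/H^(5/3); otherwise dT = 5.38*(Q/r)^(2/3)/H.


r/H = 3.19 / 4.93 = 0.64706
r/H > 0.18, so dT = 5.38*(Q/r)^(2/3)/H
Q/r = 767.99
(Q/r)^(2/3) = 83.863
dT = 5.38 * 83.863 / 4.93 = 91.517 K

91.517 K


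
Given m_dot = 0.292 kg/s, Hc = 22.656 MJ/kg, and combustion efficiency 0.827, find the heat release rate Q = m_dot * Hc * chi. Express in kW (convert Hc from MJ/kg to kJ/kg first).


Hc = 22.656 MJ/kg = 22.656 * 1000 kJ/kg = 22656 kJ/kg
Q = 0.292 kg/s * 22656 kJ/kg * 0.827 = 5471.1 kW

5471.1 kW


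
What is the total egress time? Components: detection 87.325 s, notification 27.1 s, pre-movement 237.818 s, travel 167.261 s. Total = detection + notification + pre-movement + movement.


Total = 87.325 + 27.1 + 237.818 + 167.261 = 519.504 s

519.504 s


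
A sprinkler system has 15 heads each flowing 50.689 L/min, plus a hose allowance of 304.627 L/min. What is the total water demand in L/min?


Sprinkler demand = 15 * 50.689 = 760.335 L/min
Total = 760.335 + 304.627 = 1064.962 L/min

1064.962 L/min


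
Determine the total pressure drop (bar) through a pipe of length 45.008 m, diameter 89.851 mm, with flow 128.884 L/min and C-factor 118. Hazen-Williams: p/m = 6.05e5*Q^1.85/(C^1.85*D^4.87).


Q^1.85 = 8014.3
C^1.85 = 6807.4
D^4.87 = 3.2633e+09
p/m = 0.00021827 bar/m
p_total = 0.00021827 * 45.008 = 0.0098237 bar

0.0098237 bar


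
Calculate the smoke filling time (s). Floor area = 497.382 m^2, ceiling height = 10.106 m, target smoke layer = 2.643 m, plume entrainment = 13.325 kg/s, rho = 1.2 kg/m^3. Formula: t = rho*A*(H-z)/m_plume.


H - z = 7.463 m
t = 1.2 * 497.382 * 7.463 / 13.325 = 334.29 s

334.29 s


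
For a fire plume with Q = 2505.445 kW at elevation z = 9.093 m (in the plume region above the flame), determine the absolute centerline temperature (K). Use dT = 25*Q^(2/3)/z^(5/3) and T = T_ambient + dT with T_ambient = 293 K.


Q^(2/3) = 184.47
z^(5/3) = 39.614
dT = 25 * 184.47 / 39.614 = 116.42 K
T = 293 + 116.42 = 409.42 K

409.42 K


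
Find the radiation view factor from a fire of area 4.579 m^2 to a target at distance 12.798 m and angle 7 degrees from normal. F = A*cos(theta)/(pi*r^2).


cos(7 deg) = 0.99255
pi*r^2 = 514.56
F = 4.579 * 0.99255 / 514.56 = 0.0088326

0.0088326


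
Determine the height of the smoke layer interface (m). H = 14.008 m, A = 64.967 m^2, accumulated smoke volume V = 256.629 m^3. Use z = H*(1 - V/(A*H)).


V/(A*H) = 0.28199
1 - 0.28199 = 0.71801
z = 14.008 * 0.71801 = 10.058 m

10.058 m


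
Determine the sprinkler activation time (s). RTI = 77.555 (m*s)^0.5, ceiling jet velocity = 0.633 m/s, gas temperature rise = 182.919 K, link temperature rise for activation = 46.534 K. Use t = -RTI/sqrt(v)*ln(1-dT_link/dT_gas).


dT_link/dT_gas = 0.25440
ln(1 - 0.25440) = -0.29356
t = -77.555 / sqrt(0.633) * -0.29356 = 28.616 s

28.616 s


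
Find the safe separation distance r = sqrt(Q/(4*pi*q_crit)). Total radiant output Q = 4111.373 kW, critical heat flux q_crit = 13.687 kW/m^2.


4*pi*q_crit = 172.00
Q/(4*pi*q_crit) = 23.904
r = sqrt(23.904) = 4.8892 m

4.8892 m


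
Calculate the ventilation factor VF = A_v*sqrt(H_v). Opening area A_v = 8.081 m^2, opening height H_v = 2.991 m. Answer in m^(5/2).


sqrt(H_v) = 1.7295
VF = 8.081 * 1.7295 = 13.976 m^(5/2)

13.976 m^(5/2)


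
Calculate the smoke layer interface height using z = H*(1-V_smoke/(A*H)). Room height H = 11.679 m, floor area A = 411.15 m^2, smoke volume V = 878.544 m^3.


V/(A*H) = 0.18296
1 - 0.18296 = 0.81704
z = 11.679 * 0.81704 = 9.5422 m

9.5422 m


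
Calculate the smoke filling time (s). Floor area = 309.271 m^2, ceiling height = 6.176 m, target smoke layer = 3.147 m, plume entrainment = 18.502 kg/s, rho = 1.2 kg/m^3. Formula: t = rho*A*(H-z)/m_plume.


H - z = 3.029 m
t = 1.2 * 309.271 * 3.029 / 18.502 = 60.758 s

60.758 s


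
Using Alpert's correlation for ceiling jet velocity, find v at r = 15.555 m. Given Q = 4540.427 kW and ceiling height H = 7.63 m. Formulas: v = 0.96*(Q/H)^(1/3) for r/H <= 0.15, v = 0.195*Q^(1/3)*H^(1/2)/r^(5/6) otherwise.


r/H = 15.555 / 7.63 = 2.0387
r/H > 0.15, so v = 0.195*Q^(1/3)*H^(1/2)/r^(5/6)
Q^(1/3) = 16.559
H^(1/2) = 2.7622
r^(5/6) = 9.8452
v = 0.195 * 16.559 * 2.7622 / 9.8452 = 0.90595 m/s

0.90595 m/s


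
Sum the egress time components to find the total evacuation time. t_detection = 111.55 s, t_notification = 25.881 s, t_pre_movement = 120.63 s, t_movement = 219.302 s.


Total = 111.55 + 25.881 + 120.63 + 219.302 = 477.363 s

477.363 s


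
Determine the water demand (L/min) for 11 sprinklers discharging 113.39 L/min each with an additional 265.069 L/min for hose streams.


Sprinkler demand = 11 * 113.39 = 1247.29 L/min
Total = 1247.29 + 265.069 = 1512.359 L/min

1512.359 L/min


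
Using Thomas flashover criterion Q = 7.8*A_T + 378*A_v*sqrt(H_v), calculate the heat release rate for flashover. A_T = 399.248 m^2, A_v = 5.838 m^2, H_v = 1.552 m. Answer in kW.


7.8*A_T = 3114.1
sqrt(H_v) = 1.2458
378*A_v*sqrt(H_v) = 2749.2
Q = 3114.1 + 2749.2 = 5863.3 kW

5863.3 kW


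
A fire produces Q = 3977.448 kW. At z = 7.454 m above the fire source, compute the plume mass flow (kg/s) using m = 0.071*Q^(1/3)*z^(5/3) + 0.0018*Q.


Q^(1/3) = 15.844
z^(5/3) = 28.443
First term = 0.071 * 15.844 * 28.443 = 31.997
Second term = 0.0018 * 3977.448 = 7.1594
m = 39.156 kg/s

39.156 kg/s


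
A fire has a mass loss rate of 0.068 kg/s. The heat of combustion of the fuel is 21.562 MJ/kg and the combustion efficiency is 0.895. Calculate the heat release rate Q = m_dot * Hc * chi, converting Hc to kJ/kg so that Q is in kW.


Hc = 21.562 MJ/kg = 21.562 * 1000 kJ/kg = 21562 kJ/kg
Q = 0.068 kg/s * 21562 kJ/kg * 0.895 = 1312.3 kW

1312.3 kW


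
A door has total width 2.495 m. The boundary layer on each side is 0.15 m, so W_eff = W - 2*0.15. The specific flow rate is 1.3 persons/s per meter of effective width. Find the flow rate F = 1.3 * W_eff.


W_eff = 2.495 - 0.30 = 2.195 m
F = 1.3 * 2.195 = 2.8535 persons/s

2.8535 persons/s


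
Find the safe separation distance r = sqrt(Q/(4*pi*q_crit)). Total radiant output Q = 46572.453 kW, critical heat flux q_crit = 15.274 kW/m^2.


4*pi*q_crit = 191.94
Q/(4*pi*q_crit) = 242.64
r = sqrt(242.64) = 15.577 m

15.577 m


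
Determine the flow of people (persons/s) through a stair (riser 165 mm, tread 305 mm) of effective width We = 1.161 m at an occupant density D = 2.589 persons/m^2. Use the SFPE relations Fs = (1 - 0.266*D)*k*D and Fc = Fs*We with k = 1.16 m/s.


1 - 0.266*D = 1 - 0.266*2.589 = 0.31133
Fs = 0.31133 * 1.16 * 2.589 = 0.93499 persons/(s*m)
Fc = 0.93499 * 1.161 = 1.0855 persons/s

1.0855 persons/s


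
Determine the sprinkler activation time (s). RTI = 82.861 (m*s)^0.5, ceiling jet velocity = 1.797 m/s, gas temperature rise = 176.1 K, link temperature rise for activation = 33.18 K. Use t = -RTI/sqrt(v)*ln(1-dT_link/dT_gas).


dT_link/dT_gas = 0.18842
ln(1 - 0.18842) = -0.20877
t = -82.861 / sqrt(1.797) * -0.20877 = 12.904 s

12.904 s


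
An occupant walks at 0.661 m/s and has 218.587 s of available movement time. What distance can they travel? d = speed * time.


d = 0.661 * 218.587 = 144.49 m

144.49 m


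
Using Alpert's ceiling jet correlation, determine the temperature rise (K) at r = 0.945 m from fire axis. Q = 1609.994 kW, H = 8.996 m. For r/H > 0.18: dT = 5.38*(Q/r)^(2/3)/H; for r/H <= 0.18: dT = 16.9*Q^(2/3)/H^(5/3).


r/H = 0.945 / 8.996 = 0.10505
r/H <= 0.18, so dT = 16.9*Q^(2/3)/H^(5/3)
Q^(2/3) = 137.37
H^(5/3) = 38.912
dT = 16.9 * 137.37 / 38.912 = 59.661 K

59.661 K


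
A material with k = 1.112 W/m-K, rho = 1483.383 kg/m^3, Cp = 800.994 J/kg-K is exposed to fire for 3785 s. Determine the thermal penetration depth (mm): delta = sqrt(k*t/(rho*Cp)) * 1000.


alpha = 1.112 / (1483.383 * 800.994) = 9.3588e-07 m^2/s
alpha * t = 0.0035423
delta = sqrt(0.0035423) * 1000 = 59.517 mm

59.517 mm


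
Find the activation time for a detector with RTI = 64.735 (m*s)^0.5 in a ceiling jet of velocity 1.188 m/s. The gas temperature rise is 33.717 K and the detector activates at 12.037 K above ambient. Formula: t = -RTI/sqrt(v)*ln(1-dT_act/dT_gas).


dT_act/dT_gas = 0.35700
ln(1 - 0.35700) = -0.44161
t = -64.735 / sqrt(1.188) * -0.44161 = 26.228 s

26.228 s


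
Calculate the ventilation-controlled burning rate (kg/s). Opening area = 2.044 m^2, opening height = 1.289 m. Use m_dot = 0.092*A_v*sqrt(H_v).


sqrt(H_v) = 1.1353
m_dot = 0.092 * 2.044 * 1.1353 = 0.21350 kg/s

0.21350 kg/s


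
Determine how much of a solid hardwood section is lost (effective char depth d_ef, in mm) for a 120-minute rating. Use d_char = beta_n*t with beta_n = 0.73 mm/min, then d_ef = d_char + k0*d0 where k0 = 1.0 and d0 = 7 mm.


d_char = 0.73 * 120 = 87.6 mm
d_ef = 87.6 + 1.0*7 = 94.6 mm

94.6 mm


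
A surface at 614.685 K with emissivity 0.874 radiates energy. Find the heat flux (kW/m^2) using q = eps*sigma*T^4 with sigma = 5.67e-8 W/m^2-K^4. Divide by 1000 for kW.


T^4 = 1.4276e+11
q = 0.874 * 5.67e-8 * 1.4276e+11 / 1000 = 7.0746 kW/m^2

7.0746 kW/m^2


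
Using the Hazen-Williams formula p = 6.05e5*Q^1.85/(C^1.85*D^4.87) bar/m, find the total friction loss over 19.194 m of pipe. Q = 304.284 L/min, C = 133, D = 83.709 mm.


Q^1.85 = 39270
C^1.85 = 8494.3
D^4.87 = 2.3115e+09
p/m = 0.0012100 bar/m
p_total = 0.0012100 * 19.194 = 0.023225 bar

0.023225 bar


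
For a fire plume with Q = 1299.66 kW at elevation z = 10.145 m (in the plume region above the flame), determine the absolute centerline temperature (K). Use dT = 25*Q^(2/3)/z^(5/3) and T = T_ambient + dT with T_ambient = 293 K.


Q^(2/3) = 119.09
z^(5/3) = 47.543
dT = 25 * 119.09 / 47.543 = 62.624 K
T = 293 + 62.624 = 355.62 K

355.62 K


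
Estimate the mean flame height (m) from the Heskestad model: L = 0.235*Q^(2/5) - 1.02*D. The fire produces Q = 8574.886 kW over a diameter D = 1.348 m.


Q^(2/5) = 37.436
0.235 * Q^(2/5) = 8.7975
1.02 * D = 1.3750
L = 7.4225 m

7.4225 m


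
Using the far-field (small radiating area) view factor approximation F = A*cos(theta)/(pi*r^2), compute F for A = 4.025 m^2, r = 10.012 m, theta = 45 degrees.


cos(45 deg) = 0.70711
pi*r^2 = 314.91
F = 4.025 * 0.70711 / 314.91 = 0.0090377

0.0090377


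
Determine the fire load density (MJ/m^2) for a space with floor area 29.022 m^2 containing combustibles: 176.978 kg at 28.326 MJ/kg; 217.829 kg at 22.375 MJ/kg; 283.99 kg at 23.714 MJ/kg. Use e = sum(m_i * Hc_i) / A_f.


Total energy = 176.978*28.326 + 217.829*22.375 + 283.99*23.714
= 5013.079 + 4873.924 + 6734.539
= 16621.54 MJ
e = 16621.54 / 29.022 = 572.72 MJ/m^2

572.72 MJ/m^2


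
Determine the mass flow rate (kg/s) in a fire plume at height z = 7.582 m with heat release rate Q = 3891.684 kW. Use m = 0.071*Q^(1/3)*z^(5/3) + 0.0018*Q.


Q^(1/3) = 15.729
z^(5/3) = 29.262
First term = 0.071 * 15.729 * 29.262 = 32.680
Second term = 0.0018 * 3891.684 = 7.0050
m = 39.685 kg/s

39.685 kg/s


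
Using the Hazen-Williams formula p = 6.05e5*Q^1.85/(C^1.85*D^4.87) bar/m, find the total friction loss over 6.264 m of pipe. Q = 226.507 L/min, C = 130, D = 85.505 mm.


Q^1.85 = 22746
C^1.85 = 8143.2
D^4.87 = 2.5633e+09
p/m = 0.00065927 bar/m
p_total = 0.00065927 * 6.264 = 0.0041297 bar

0.0041297 bar


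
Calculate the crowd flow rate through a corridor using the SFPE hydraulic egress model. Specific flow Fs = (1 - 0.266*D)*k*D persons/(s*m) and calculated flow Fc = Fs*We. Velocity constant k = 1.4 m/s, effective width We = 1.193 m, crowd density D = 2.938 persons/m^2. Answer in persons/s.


1 - 0.266*D = 1 - 0.266*2.938 = 0.21849
Fs = 0.21849 * 1.4 * 2.938 = 0.89870 persons/(s*m)
Fc = 0.89870 * 1.193 = 1.0722 persons/s

1.0722 persons/s


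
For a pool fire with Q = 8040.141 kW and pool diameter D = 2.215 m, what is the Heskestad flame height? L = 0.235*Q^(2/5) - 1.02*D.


Q^(2/5) = 36.484
0.235 * Q^(2/5) = 8.5738
1.02 * D = 2.2593
L = 6.3145 m

6.3145 m


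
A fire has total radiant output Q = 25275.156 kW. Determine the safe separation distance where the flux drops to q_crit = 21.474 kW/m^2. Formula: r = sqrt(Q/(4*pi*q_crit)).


4*pi*q_crit = 269.85
Q/(4*pi*q_crit) = 93.664
r = sqrt(93.664) = 9.6780 m

9.6780 m


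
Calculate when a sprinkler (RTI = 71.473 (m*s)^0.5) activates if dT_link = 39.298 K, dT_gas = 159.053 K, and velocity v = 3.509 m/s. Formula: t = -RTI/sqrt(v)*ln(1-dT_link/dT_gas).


dT_link/dT_gas = 0.24707
ln(1 - 0.24707) = -0.28379
t = -71.473 / sqrt(3.509) * -0.28379 = 10.828 s

10.828 s


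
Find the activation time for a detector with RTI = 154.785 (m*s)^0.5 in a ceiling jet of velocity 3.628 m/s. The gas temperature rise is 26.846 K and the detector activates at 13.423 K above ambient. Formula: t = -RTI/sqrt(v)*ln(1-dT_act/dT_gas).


dT_act/dT_gas = 0.5
ln(1 - 0.5) = -0.69315
t = -154.785 / sqrt(3.628) * -0.69315 = 56.328 s

56.328 s


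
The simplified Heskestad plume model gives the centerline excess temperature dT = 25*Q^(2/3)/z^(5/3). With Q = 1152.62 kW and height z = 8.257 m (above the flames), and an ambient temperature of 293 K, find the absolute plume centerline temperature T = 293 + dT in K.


Q^(2/3) = 109.93
z^(5/3) = 33.732
dT = 25 * 109.93 / 33.732 = 81.475 K
T = 293 + 81.475 = 374.48 K

374.48 K


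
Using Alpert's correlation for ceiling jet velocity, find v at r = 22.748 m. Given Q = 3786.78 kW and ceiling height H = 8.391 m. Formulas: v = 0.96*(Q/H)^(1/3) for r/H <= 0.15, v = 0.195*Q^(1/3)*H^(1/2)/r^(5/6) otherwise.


r/H = 22.748 / 8.391 = 2.7110
r/H > 0.15, so v = 0.195*Q^(1/3)*H^(1/2)/r^(5/6)
Q^(1/3) = 15.587
H^(1/2) = 2.8967
r^(5/6) = 13.514
v = 0.195 * 15.587 * 2.8967 / 13.514 = 0.65150 m/s

0.65150 m/s


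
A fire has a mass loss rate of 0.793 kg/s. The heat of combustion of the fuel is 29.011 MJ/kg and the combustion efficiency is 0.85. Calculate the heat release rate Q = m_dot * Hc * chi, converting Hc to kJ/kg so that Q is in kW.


Hc = 29.011 MJ/kg = 29.011 * 1000 kJ/kg = 29011 kJ/kg
Q = 0.793 kg/s * 29011 kJ/kg * 0.85 = 19555 kW

19555 kW


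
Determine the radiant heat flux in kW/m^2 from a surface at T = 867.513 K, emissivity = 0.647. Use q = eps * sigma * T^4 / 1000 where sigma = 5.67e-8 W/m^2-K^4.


T^4 = 5.6637e+11
q = 0.647 * 5.67e-8 * 5.6637e+11 / 1000 = 20.777 kW/m^2

20.777 kW/m^2


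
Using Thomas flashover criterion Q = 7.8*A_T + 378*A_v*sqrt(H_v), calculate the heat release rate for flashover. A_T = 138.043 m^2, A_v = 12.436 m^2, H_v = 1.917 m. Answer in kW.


7.8*A_T = 1076.7
sqrt(H_v) = 1.3846
378*A_v*sqrt(H_v) = 6508.5
Q = 1076.7 + 6508.5 = 7585.3 kW

7585.3 kW


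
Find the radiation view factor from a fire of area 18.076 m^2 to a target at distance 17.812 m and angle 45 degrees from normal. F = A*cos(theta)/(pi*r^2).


cos(45 deg) = 0.70711
pi*r^2 = 996.72
F = 18.076 * 0.70711 / 996.72 = 0.012824

0.012824


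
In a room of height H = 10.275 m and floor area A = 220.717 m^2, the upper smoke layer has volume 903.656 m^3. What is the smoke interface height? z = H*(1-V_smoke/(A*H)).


V/(A*H) = 0.39846
1 - 0.39846 = 0.60154
z = 10.275 * 0.60154 = 6.1808 m

6.1808 m


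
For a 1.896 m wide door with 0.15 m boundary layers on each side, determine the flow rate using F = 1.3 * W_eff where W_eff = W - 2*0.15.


W_eff = 1.896 - 0.30 = 1.596 m
F = 1.3 * 1.596 = 2.0748 persons/s

2.0748 persons/s


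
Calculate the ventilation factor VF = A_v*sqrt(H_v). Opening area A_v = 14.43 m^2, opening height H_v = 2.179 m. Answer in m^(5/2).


sqrt(H_v) = 1.4761
VF = 14.43 * 1.4761 = 21.301 m^(5/2)

21.301 m^(5/2)


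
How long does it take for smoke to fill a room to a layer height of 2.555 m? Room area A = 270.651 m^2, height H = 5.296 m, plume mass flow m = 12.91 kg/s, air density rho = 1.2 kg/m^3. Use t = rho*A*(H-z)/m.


H - z = 2.741 m
t = 1.2 * 270.651 * 2.741 / 12.91 = 68.956 s

68.956 s


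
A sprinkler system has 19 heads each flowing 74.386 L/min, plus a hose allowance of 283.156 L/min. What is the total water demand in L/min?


Sprinkler demand = 19 * 74.386 = 1413.334 L/min
Total = 1413.334 + 283.156 = 1696.49 L/min

1696.49 L/min


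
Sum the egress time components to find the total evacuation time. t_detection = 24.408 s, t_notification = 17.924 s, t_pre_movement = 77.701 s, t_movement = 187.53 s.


Total = 24.408 + 17.924 + 77.701 + 187.53 = 307.563 s

307.563 s


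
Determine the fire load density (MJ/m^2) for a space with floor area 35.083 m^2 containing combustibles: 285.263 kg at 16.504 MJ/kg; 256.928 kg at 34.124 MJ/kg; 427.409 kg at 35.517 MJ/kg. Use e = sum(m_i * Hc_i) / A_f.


Total energy = 285.263*16.504 + 256.928*34.124 + 427.409*35.517
= 4707.981 + 8767.411 + 15180.29
= 28655.68 MJ
e = 28655.68 / 35.083 = 816.80 MJ/m^2

816.80 MJ/m^2


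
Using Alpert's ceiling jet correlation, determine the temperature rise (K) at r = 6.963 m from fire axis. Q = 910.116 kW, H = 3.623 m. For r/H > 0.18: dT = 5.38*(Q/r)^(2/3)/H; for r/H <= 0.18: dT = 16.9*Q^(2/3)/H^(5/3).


r/H = 6.963 / 3.623 = 1.9219
r/H > 0.18, so dT = 5.38*(Q/r)^(2/3)/H
Q/r = 130.71
(Q/r)^(2/3) = 25.755
dT = 5.38 * 25.755 / 3.623 = 38.246 K

38.246 K


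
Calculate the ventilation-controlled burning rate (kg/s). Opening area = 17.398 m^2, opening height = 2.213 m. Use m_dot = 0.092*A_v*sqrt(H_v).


sqrt(H_v) = 1.4876
m_dot = 0.092 * 17.398 * 1.4876 = 2.3811 kg/s

2.3811 kg/s


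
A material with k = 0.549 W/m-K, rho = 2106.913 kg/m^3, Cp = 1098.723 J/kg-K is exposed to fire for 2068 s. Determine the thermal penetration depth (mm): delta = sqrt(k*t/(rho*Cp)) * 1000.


alpha = 0.549 / (2106.913 * 1098.723) = 2.3716e-07 m^2/s
alpha * t = 0.00049044
delta = sqrt(0.00049044) * 1000 = 22.146 mm

22.146 mm


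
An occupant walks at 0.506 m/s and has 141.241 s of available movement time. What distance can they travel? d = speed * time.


d = 0.506 * 141.241 = 71.468 m

71.468 m


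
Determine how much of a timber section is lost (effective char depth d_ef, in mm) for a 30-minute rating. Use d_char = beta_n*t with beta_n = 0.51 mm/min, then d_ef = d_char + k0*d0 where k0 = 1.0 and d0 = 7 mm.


d_char = 0.51 * 30 = 15.3 mm
d_ef = 15.3 + 1.0*7 = 22.3 mm

22.3 mm


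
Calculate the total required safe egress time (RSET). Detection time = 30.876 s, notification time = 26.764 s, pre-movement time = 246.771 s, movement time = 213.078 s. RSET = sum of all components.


Total = 30.876 + 26.764 + 246.771 + 213.078 = 517.489 s

517.489 s


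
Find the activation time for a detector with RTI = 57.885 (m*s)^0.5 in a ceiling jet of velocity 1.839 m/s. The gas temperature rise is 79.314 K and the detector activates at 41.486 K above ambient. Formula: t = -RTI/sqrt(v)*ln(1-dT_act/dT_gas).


dT_act/dT_gas = 0.52306
ln(1 - 0.52306) = -0.74037
t = -57.885 / sqrt(1.839) * -0.74037 = 31.602 s

31.602 s


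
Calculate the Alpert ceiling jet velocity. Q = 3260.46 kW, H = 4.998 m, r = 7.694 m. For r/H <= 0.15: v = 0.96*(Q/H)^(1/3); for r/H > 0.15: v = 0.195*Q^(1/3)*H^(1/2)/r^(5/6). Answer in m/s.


r/H = 7.694 / 4.998 = 1.5394
r/H > 0.15, so v = 0.195*Q^(1/3)*H^(1/2)/r^(5/6)
Q^(1/3) = 14.828
H^(1/2) = 2.2356
r^(5/6) = 5.4760
v = 0.195 * 14.828 * 2.2356 / 5.4760 = 1.1805 m/s

1.1805 m/s


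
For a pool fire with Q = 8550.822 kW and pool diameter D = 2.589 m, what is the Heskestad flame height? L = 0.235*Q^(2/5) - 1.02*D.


Q^(2/5) = 37.394
0.235 * Q^(2/5) = 8.7876
1.02 * D = 2.6408
L = 6.1468 m

6.1468 m


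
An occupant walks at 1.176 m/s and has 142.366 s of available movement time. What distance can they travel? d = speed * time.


d = 1.176 * 142.366 = 167.42 m

167.42 m


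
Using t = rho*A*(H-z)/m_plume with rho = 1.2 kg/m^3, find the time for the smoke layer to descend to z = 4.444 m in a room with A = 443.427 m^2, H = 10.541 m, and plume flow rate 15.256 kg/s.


H - z = 6.097 m
t = 1.2 * 443.427 * 6.097 / 15.256 = 212.66 s

212.66 s


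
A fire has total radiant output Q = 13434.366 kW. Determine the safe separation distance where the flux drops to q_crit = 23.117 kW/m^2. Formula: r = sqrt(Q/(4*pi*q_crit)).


4*pi*q_crit = 290.50
Q/(4*pi*q_crit) = 46.246
r = sqrt(46.246) = 6.8005 m

6.8005 m


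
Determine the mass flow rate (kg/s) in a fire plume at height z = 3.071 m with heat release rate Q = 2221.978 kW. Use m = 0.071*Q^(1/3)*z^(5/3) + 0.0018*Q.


Q^(1/3) = 13.049
z^(5/3) = 6.4883
First term = 0.071 * 13.049 * 6.4883 = 6.0113
Second term = 0.0018 * 2221.978 = 3.9996
m = 10.011 kg/s

10.011 kg/s


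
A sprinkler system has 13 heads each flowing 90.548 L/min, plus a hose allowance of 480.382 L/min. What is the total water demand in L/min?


Sprinkler demand = 13 * 90.548 = 1177.124 L/min
Total = 1177.124 + 480.382 = 1657.506 L/min

1657.506 L/min


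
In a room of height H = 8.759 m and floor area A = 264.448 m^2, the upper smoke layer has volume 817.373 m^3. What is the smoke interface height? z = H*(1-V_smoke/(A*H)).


V/(A*H) = 0.35288
1 - 0.35288 = 0.64712
z = 8.759 * 0.64712 = 5.6681 m

5.6681 m


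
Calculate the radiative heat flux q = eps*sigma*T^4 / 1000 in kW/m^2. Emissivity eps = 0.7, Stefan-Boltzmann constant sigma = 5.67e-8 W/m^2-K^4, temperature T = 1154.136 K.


T^4 = 1.7743e+12
q = 0.7 * 5.67e-8 * 1.7743e+12 / 1000 = 70.422 kW/m^2

70.422 kW/m^2


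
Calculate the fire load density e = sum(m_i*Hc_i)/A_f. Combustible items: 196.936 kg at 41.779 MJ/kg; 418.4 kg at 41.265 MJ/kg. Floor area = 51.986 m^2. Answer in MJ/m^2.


Total energy = 196.936*41.779 + 418.4*41.265
= 8227.789 + 17265.276
= 25493.07 MJ
e = 25493.07 / 51.986 = 490.38 MJ/m^2

490.38 MJ/m^2


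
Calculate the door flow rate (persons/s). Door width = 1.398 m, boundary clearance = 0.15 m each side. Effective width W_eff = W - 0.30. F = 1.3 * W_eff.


W_eff = 1.398 - 0.30 = 1.098 m
F = 1.3 * 1.098 = 1.4274 persons/s

1.4274 persons/s


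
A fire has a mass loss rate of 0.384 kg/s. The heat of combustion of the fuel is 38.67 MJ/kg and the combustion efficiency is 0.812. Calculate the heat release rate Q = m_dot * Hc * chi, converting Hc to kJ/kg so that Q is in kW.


Hc = 38.67 MJ/kg = 38.67 * 1000 kJ/kg = 38670 kJ/kg
Q = 0.384 kg/s * 38670 kJ/kg * 0.812 = 12058 kW

12058 kW


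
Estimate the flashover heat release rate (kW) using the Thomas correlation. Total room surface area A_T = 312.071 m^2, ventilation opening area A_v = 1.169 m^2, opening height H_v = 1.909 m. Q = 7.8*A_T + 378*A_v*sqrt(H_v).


7.8*A_T = 2434.2
sqrt(H_v) = 1.3817
378*A_v*sqrt(H_v) = 610.53
Q = 2434.2 + 610.53 = 3044.7 kW

3044.7 kW


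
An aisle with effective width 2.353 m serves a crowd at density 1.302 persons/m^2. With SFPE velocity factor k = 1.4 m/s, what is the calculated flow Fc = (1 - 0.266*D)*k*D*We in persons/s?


1 - 0.266*D = 1 - 0.266*1.302 = 0.65367
Fs = 0.65367 * 1.4 * 1.302 = 1.1915 persons/(s*m)
Fc = 1.1915 * 2.353 = 2.8036 persons/s

2.8036 persons/s


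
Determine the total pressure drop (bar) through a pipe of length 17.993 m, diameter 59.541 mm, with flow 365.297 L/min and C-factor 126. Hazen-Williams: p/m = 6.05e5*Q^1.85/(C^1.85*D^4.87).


Q^1.85 = 55067
C^1.85 = 7685.7
D^4.87 = 4.3990e+08
p/m = 0.0098540 bar/m
p_total = 0.0098540 * 17.993 = 0.17730 bar

0.17730 bar


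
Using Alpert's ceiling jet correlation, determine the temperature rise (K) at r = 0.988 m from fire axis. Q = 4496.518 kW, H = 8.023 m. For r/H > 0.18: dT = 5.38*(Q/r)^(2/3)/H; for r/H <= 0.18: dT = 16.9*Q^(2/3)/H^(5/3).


r/H = 0.988 / 8.023 = 0.12315
r/H <= 0.18, so dT = 16.9*Q^(2/3)/H^(5/3)
Q^(2/3) = 272.43
H^(5/3) = 32.153
dT = 16.9 * 272.43 / 32.153 = 143.19 K

143.19 K


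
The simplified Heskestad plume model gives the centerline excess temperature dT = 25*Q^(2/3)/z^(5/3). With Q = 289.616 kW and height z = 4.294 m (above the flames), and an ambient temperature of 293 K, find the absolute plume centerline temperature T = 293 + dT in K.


Q^(2/3) = 43.774
z^(5/3) = 11.344
dT = 25 * 43.774 / 11.344 = 96.468 K
T = 293 + 96.468 = 389.47 K

389.47 K


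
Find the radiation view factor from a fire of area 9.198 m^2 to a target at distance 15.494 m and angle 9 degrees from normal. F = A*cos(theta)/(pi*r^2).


cos(9 deg) = 0.98769
pi*r^2 = 754.18
F = 9.198 * 0.98769 / 754.18 = 0.012046

0.012046


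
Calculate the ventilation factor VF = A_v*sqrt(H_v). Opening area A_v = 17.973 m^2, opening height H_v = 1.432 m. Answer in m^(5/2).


sqrt(H_v) = 1.1967
VF = 17.973 * 1.1967 = 21.508 m^(5/2)

21.508 m^(5/2)


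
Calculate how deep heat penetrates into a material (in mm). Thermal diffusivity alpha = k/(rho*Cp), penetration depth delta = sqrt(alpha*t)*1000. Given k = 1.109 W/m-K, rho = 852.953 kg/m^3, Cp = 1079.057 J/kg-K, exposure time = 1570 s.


alpha = 1.109 / (852.953 * 1079.057) = 1.2049e-06 m^2/s
alpha * t = 0.0018917
delta = sqrt(0.0018917) * 1000 = 43.494 mm

43.494 mm


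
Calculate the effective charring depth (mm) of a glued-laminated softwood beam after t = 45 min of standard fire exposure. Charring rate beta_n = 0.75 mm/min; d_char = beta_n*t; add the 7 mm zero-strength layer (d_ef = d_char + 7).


d_char = 0.75 * 45 = 33.75 mm
d_ef = 33.75 + 1.0*7 = 40.75 mm

40.75 mm


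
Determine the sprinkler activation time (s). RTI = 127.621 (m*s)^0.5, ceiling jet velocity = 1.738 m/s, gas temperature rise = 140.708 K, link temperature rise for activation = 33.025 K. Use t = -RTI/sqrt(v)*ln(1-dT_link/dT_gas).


dT_link/dT_gas = 0.23471
ln(1 - 0.23471) = -0.26750
t = -127.621 / sqrt(1.738) * -0.26750 = 25.895 s

25.895 s


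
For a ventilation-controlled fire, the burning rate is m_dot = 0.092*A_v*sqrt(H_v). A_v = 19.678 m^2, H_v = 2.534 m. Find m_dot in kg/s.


sqrt(H_v) = 1.5919
m_dot = 0.092 * 19.678 * 1.5919 = 2.8819 kg/s

2.8819 kg/s


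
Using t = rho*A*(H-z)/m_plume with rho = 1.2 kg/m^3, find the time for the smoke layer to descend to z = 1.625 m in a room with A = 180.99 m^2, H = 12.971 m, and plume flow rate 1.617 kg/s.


H - z = 11.346 m
t = 1.2 * 180.99 * 11.346 / 1.617 = 1523.9 s

1523.9 s


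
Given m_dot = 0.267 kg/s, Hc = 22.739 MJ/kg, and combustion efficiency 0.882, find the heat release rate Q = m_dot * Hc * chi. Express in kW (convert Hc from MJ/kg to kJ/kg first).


Hc = 22.739 MJ/kg = 22.739 * 1000 kJ/kg = 22739 kJ/kg
Q = 0.267 kg/s * 22739 kJ/kg * 0.882 = 5354.9 kW

5354.9 kW


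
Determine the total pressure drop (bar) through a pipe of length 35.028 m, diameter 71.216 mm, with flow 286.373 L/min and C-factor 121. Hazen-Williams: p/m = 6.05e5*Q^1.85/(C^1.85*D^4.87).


Q^1.85 = 35101
C^1.85 = 7131.0
D^4.87 = 1.0521e+09
p/m = 0.0028306 bar/m
p_total = 0.0028306 * 35.028 = 0.099149 bar

0.099149 bar


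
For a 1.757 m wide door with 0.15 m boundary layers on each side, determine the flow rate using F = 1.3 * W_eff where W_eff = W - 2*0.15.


W_eff = 1.757 - 0.30 = 1.457 m
F = 1.3 * 1.457 = 1.8941 persons/s

1.8941 persons/s


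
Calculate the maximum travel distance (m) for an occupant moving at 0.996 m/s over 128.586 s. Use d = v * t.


d = 0.996 * 128.586 = 128.07 m

128.07 m


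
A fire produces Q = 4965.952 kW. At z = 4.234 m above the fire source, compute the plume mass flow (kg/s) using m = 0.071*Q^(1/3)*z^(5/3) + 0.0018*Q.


Q^(1/3) = 17.061
z^(5/3) = 11.081
First term = 0.071 * 17.061 * 11.081 = 13.423
Second term = 0.0018 * 4965.952 = 8.9387
m = 22.362 kg/s

22.362 kg/s


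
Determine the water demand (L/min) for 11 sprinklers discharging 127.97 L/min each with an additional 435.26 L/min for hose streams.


Sprinkler demand = 11 * 127.97 = 1407.67 L/min
Total = 1407.67 + 435.26 = 1842.93 L/min

1842.93 L/min


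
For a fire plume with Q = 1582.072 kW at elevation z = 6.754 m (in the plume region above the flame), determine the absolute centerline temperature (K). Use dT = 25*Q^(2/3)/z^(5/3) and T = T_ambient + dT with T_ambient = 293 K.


Q^(2/3) = 135.77
z^(5/3) = 24.132
dT = 25 * 135.77 / 24.132 = 140.66 K
T = 293 + 140.66 = 433.66 K

433.66 K


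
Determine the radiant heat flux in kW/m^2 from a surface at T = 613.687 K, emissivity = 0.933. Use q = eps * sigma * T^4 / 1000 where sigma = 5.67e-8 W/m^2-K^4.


T^4 = 1.4184e+11
q = 0.933 * 5.67e-8 * 1.4184e+11 / 1000 = 7.5033 kW/m^2

7.5033 kW/m^2


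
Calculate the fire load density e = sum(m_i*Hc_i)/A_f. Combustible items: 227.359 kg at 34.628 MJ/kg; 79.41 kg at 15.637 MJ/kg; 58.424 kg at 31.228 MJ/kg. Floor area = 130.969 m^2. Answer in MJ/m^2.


Total energy = 227.359*34.628 + 79.41*15.637 + 58.424*31.228
= 7872.987 + 1241.734 + 1824.465
= 10939.19 MJ
e = 10939.19 / 130.969 = 83.525 MJ/m^2

83.525 MJ/m^2


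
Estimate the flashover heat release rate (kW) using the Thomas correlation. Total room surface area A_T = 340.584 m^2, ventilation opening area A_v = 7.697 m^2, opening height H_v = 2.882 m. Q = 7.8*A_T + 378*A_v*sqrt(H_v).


7.8*A_T = 2656.6
sqrt(H_v) = 1.6976
378*A_v*sqrt(H_v) = 4939.2
Q = 2656.6 + 4939.2 = 7595.8 kW

7595.8 kW


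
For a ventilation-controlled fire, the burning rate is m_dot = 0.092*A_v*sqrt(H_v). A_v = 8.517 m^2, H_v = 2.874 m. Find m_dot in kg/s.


sqrt(H_v) = 1.6953
m_dot = 0.092 * 8.517 * 1.6953 = 1.3284 kg/s

1.3284 kg/s


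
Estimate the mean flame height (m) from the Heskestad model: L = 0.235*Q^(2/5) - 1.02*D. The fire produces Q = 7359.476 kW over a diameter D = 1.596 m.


Q^(2/5) = 35.216
0.235 * Q^(2/5) = 8.2757
1.02 * D = 1.6279
L = 6.6478 m

6.6478 m


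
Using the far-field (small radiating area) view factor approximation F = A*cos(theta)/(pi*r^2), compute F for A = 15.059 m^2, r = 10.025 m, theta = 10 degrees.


cos(10 deg) = 0.98481
pi*r^2 = 315.73
F = 15.059 * 0.98481 / 315.73 = 0.046971

0.046971


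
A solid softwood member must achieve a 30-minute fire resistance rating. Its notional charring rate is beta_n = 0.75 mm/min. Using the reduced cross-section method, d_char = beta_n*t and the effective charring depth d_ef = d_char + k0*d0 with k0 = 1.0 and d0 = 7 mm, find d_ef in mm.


d_char = 0.75 * 30 = 22.5 mm
d_ef = 22.5 + 1.0*7 = 29.5 mm

29.5 mm


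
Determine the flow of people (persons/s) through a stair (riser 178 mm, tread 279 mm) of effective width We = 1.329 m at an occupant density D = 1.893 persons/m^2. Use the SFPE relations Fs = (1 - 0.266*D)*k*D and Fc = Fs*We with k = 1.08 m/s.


1 - 0.266*D = 1 - 0.266*1.893 = 0.49646
Fs = 0.49646 * 1.08 * 1.893 = 1.0150 persons/(s*m)
Fc = 1.0150 * 1.329 = 1.3489 persons/s

1.3489 persons/s


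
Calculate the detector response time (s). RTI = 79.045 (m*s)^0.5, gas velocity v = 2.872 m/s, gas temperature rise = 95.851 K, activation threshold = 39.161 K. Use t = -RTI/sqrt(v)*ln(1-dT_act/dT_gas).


dT_act/dT_gas = 0.40856
ln(1 - 0.40856) = -0.52520
t = -79.045 / sqrt(2.872) * -0.52520 = 24.497 s

24.497 s


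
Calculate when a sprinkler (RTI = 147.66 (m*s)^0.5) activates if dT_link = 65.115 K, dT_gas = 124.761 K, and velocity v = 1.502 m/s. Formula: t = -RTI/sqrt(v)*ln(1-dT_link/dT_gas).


dT_link/dT_gas = 0.52192
ln(1 - 0.52192) = -0.73797
t = -147.66 / sqrt(1.502) * -0.73797 = 88.914 s

88.914 s


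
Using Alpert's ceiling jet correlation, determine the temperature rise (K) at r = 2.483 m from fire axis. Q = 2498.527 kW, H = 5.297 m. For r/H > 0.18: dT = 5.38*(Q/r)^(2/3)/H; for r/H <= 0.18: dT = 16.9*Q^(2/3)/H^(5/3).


r/H = 2.483 / 5.297 = 0.46876
r/H > 0.18, so dT = 5.38*(Q/r)^(2/3)/H
Q/r = 1006.3
(Q/r)^(2/3) = 100.42
dT = 5.38 * 100.42 / 5.297 = 101.99 K

101.99 K


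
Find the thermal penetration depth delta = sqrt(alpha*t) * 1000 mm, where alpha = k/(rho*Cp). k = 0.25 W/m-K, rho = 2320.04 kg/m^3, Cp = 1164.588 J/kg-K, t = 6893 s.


alpha = 0.25 / (2320.04 * 1164.588) = 9.2528e-08 m^2/s
alpha * t = 0.00063779
delta = sqrt(0.00063779) * 1000 = 25.255 mm

25.255 mm


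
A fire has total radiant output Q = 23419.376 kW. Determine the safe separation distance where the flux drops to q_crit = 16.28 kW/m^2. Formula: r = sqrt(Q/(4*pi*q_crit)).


4*pi*q_crit = 204.58
Q/(4*pi*q_crit) = 114.48
r = sqrt(114.48) = 10.699 m

10.699 m


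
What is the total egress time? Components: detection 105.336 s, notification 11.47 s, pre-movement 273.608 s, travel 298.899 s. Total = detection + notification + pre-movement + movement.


Total = 105.336 + 11.47 + 273.608 + 298.899 = 689.313 s

689.313 s


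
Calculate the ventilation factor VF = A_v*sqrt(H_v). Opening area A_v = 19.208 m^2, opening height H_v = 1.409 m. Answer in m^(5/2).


sqrt(H_v) = 1.1870
VF = 19.208 * 1.1870 = 22.800 m^(5/2)

22.800 m^(5/2)


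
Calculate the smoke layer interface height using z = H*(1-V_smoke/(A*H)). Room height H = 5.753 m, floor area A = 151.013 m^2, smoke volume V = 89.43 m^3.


V/(A*H) = 0.10294
1 - 0.10294 = 0.89706
z = 5.753 * 0.89706 = 5.1608 m

5.1608 m


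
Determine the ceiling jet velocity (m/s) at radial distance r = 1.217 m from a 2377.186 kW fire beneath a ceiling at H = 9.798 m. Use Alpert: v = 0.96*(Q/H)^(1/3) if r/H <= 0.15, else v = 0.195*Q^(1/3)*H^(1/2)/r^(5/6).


r/H = 1.217 / 9.798 = 0.12421
r/H <= 0.15, so v = 0.96*(Q/H)^(1/3)
Q/H = 242.62
(Q/H)^(1/3) = 6.2370
v = 0.96 * 6.2370 = 5.9875 m/s

5.9875 m/s


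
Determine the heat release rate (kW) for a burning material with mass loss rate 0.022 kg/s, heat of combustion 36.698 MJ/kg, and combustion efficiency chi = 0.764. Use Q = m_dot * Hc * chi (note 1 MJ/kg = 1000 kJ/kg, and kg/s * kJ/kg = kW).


Hc = 36.698 MJ/kg = 36.698 * 1000 kJ/kg = 36698 kJ/kg
Q = 0.022 kg/s * 36698 kJ/kg * 0.764 = 616.82 kW

616.82 kW


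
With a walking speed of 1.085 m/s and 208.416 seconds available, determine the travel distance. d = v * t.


d = 1.085 * 208.416 = 226.13 m

226.13 m


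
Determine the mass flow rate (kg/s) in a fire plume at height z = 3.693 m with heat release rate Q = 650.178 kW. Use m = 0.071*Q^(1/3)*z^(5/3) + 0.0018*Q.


Q^(1/3) = 8.6632
z^(5/3) = 8.8233
First term = 0.071 * 8.6632 * 8.8233 = 5.4271
Second term = 0.0018 * 650.178 = 1.1703
m = 6.5974 kg/s

6.5974 kg/s


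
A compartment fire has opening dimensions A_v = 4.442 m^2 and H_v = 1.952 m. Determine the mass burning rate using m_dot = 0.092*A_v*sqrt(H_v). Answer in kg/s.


sqrt(H_v) = 1.3971
m_dot = 0.092 * 4.442 * 1.3971 = 0.57096 kg/s

0.57096 kg/s


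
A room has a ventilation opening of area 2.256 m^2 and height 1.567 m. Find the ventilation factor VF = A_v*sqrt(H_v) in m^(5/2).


sqrt(H_v) = 1.2518
VF = 2.256 * 1.2518 = 2.8241 m^(5/2)

2.8241 m^(5/2)


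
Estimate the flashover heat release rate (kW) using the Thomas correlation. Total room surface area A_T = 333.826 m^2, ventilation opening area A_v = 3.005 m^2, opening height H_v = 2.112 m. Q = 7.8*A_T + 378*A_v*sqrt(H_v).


7.8*A_T = 2603.8
sqrt(H_v) = 1.4533
378*A_v*sqrt(H_v) = 1650.8
Q = 2603.8 + 1650.8 = 4254.6 kW

4254.6 kW


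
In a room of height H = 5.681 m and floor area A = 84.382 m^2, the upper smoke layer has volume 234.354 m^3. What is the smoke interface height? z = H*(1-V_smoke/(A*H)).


V/(A*H) = 0.48887
1 - 0.48887 = 0.51113
z = 5.681 * 0.51113 = 2.9037 m

2.9037 m


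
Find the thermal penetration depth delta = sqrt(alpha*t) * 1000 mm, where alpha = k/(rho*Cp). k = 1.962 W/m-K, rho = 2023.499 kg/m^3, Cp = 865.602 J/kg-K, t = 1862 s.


alpha = 1.962 / (2023.499 * 865.602) = 1.1202e-06 m^2/s
alpha * t = 0.0020857
delta = sqrt(0.0020857) * 1000 = 45.670 mm

45.670 mm


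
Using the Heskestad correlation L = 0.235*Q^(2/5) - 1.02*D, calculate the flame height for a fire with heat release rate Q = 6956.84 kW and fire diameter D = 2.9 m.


Q^(2/5) = 34.432
0.235 * Q^(2/5) = 8.0916
1.02 * D = 2.958
L = 5.1336 m

5.1336 m


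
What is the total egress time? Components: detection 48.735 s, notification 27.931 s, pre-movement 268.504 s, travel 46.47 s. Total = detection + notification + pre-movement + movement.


Total = 48.735 + 27.931 + 268.504 + 46.47 = 391.64 s

391.64 s


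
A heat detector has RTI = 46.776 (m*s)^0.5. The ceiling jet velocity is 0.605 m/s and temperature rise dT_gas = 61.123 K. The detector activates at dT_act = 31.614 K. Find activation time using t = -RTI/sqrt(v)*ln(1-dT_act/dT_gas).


dT_act/dT_gas = 0.51722
ln(1 - 0.51722) = -0.72819
t = -46.776 / sqrt(0.605) * -0.72819 = 43.792 s

43.792 s


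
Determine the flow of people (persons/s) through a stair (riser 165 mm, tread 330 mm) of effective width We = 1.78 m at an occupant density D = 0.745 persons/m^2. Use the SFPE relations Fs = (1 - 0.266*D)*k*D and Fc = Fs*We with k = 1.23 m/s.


1 - 0.266*D = 1 - 0.266*0.745 = 0.80183
Fs = 0.80183 * 1.23 * 0.745 = 0.73476 persons/(s*m)
Fc = 0.73476 * 1.78 = 1.3079 persons/s

1.3079 persons/s


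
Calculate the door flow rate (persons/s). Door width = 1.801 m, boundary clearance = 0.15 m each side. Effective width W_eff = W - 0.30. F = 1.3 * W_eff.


W_eff = 1.801 - 0.30 = 1.501 m
F = 1.3 * 1.501 = 1.9513 persons/s

1.9513 persons/s


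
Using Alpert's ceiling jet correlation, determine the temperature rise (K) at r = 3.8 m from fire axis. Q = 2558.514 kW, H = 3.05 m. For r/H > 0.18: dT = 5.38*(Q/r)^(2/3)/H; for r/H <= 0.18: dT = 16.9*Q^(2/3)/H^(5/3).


r/H = 3.8 / 3.05 = 1.2459
r/H > 0.18, so dT = 5.38*(Q/r)^(2/3)/H
Q/r = 673.29
(Q/r)^(2/3) = 76.819
dT = 5.38 * 76.819 / 3.05 = 135.50 K

135.50 K


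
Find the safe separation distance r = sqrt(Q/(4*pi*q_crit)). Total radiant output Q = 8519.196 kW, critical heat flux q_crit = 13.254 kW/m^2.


4*pi*q_crit = 166.55
Q/(4*pi*q_crit) = 51.150
r = sqrt(51.150) = 7.1519 m

7.1519 m


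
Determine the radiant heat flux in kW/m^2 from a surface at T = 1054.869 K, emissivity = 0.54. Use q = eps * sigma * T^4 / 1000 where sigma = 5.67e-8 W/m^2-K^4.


T^4 = 1.2382e+12
q = 0.54 * 5.67e-8 * 1.2382e+12 / 1000 = 37.911 kW/m^2

37.911 kW/m^2


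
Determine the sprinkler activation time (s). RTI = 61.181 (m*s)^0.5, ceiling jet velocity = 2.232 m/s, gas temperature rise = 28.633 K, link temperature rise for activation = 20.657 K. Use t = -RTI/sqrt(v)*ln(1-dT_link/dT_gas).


dT_link/dT_gas = 0.72144
ln(1 - 0.72144) = -1.2781
t = -61.181 / sqrt(2.232) * -1.2781 = 52.341 s

52.341 s


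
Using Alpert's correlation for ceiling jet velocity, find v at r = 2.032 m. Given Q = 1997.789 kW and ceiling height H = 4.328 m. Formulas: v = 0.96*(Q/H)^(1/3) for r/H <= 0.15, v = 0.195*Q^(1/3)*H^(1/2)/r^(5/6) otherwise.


r/H = 2.032 / 4.328 = 0.46950
r/H > 0.15, so v = 0.195*Q^(1/3)*H^(1/2)/r^(5/6)
Q^(1/3) = 12.595
H^(1/2) = 2.0804
r^(5/6) = 1.8055
v = 0.195 * 12.595 * 2.0804 / 1.8055 = 2.8298 m/s

2.8298 m/s


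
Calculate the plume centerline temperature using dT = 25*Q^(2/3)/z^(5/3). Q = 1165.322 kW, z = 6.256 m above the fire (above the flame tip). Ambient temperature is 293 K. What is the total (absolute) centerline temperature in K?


Q^(2/3) = 110.74
z^(5/3) = 21.240
dT = 25 * 110.74 / 21.240 = 130.34 K
T = 293 + 130.34 = 423.34 K

423.34 K
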